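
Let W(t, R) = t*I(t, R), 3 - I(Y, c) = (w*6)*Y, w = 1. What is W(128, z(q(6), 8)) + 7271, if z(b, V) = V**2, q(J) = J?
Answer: -90649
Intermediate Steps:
I(Y, c) = 3 - 6*Y (I(Y, c) = 3 - 1*6*Y = 3 - 6*Y)
W(t, R) = t*(3 - 6*t)
W(128, z(q(6), 8)) + 7271 = 3*128*(1 - 2*128) + 7271 = 3*128*(1 - 256) + 7271 = 3*128*(-255) + 7271 = -97920 + 7271 = -90649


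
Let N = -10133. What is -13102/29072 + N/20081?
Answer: -278843919/291897416 ≈ -0.95528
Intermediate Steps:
-13102/29072 + N/20081 = -13102/29072 - 10133/20081 = -13102*1/29072 - 10133*1/20081 = -6551/14536 - 10133/20081 = -278843919/291897416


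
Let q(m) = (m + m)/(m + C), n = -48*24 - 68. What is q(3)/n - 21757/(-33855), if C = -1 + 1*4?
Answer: 86917/135420 ≈ 0.64183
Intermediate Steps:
n = -1220 (n = -1152 - 68 = -1220)
C = 3 (C = -1 + 4 = 3)
q(m) = 2*m/(3 + m) (q(m) = (m + m)/(m + 3) = (2*m)/(3 + m) = 2*m/(3 + m))
q(3)/n - 21757/(-33855) = (2*3/(3 + 3))/(-1220) - 21757/(-33855) = (2*3/6)*(-1/1220) - 21757*(-1/33855) = (2*3*(⅙))*(-1/1220) + 21757/33855 = 1*(-1/1220) + 21757/33855 = -1/1220 + 21757/33855 = 86917/135420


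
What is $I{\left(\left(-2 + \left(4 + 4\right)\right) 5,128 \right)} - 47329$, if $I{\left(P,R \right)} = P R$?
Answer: $-43489$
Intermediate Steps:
$I{\left(\left(-2 + \left(4 + 4\right)\right) 5,128 \right)} - 47329 = \left(-2 + \left(4 + 4\right)\right) 5 \cdot 128 - 47329 = \left(-2 + 8\right) 5 \cdot 128 - 47329 = 6 \cdot 5 \cdot 128 - 47329 = 30 \cdot 128 - 47329 = 3840 - 47329 = -43489$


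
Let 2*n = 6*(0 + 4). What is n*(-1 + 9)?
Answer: 96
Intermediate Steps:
n = 12 (n = (6*(0 + 4))/2 = (6*4)/2 = (½)*24 = 12)
n*(-1 + 9) = 12*(-1 + 9) = 12*8 = 96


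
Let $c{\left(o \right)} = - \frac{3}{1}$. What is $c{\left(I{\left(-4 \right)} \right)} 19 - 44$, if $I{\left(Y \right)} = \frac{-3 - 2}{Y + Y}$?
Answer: $-101$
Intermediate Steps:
$I{\left(Y \right)} = - \frac{5}{2 Y}$
$c{\left(o \right)} = -3$ ($c{\left(o \right)} = \left(-3\right) 1 = -3$)
$c{\left(I{\left(-4 \right)} \right)} 19 - 44 = \left(-3\right) 19 - 44 = -57 - 44 = -101$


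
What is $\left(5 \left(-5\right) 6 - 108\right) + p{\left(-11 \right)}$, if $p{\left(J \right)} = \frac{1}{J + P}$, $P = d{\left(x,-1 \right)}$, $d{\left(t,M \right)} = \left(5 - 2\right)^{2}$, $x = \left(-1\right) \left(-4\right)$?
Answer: $- \frac{517}{2} \approx -258.5$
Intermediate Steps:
$x = 4$
$d{\left(t,M \right)} = 9$ ($d{\left(t,M \right)} = 3^{2} = 9$)
$P = 9$
$p{\left(J \right)} = \frac{1}{9 + J}$ ($p{\left(J \right)} = \frac{1}{J + 9} = \frac{1}{9 + J}$)
$\left(5 \left(-5\right) 6 - 108\right) + p{\left(-11 \right)} = \left(5 \left(-5\right) 6 - 108\right) + \frac{1}{9 - 11} = \left(\left(-25\right) 6 - 108\right) + \frac{1}{-2} = \left(-150 - 108\right) - \frac{1}{2} = -258 - \frac{1}{2} = - \frac{517}{2}$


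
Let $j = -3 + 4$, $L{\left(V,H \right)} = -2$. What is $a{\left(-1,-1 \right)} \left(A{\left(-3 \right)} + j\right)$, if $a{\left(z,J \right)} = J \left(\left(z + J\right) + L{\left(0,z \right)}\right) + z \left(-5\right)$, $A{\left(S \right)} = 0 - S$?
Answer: $36$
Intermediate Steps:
$A{\left(S \right)} = - S$
$j = 1$
$a{\left(z,J \right)} = - 5 z + J \left(-2 + J + z\right)$ ($a{\left(z,J \right)} = J \left(\left(z + J\right) - 2\right) + z \left(-5\right) = J \left(\left(J + z\right) - 2\right) - 5 z = J \left(-2 + J + z\right) - 5 z = - 5 z + J \left(-2 + J + z\right)$)
$a{\left(-1,-1 \right)} \left(A{\left(-3 \right)} + j\right) = \left(\left(-1\right)^{2} - -5 - -2 - -1\right) \left(\left(-1\right) \left(-3\right) + 1\right) = \left(1 + 5 + 2 + 1\right) \left(3 + 1\right) = 9 \cdot 4 = 36$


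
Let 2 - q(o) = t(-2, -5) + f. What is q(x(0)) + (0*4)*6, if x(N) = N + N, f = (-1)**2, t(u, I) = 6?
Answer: -5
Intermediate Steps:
f = 1
x(N) = 2*N
q(o) = -5 (q(o) = 2 - (6 + 1) = 2 - 1*7 = 2 - 7 = -5)
q(x(0)) + (0*4)*6 = -5 + (0*4)*6 = -5 + 0*6 = -5 + 0 = -5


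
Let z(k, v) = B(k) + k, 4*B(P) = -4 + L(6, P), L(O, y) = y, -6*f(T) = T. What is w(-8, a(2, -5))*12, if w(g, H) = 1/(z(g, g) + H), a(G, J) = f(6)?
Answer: -1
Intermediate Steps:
f(T) = -T/6
B(P) = -1 + P/4 (B(P) = (-4 + P)/4 = -1 + P/4)
a(G, J) = -1 (a(G, J) = -1/6*6 = -1)
z(k, v) = -1 + 5*k/4 (z(k, v) = (-1 + k/4) + k = -1 + 5*k/4)
w(g, H) = 1/(-1 + H + 5*g/4) (w(g, H) = 1/((-1 + 5*g/4) + H) = 1/(-1 + H + 5*g/4))
w(-8, a(2, -5))*12 = (4/(-4 + 4*(-1) + 5*(-8)))*12 = (4/(-4 - 4 - 40))*12 = (4/(-48))*12 = (4*(-1/48))*12 = -1/12*12 = -1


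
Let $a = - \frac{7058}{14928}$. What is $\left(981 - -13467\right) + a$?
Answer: $\frac{107836343}{7464} \approx 14448.0$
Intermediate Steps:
$a = - \frac{3529}{7464}$ ($a = \left(-7058\right) \frac{1}{14928} = - \frac{3529}{7464} \approx -0.4728$)
$\left(981 - -13467\right) + a = \left(981 - -13467\right) - \frac{3529}{7464} = \left(981 + 13467\right) - \frac{3529}{7464} = 14448 - \frac{3529}{7464} = \frac{107836343}{7464}$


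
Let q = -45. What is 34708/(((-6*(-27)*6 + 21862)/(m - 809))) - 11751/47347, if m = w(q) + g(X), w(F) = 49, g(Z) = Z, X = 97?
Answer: -544894633761/540560699 ≈ -1008.0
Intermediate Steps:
m = 146 (m = 49 + 97 = 146)
34708/(((-6*(-27)*6 + 21862)/(m - 809))) - 11751/47347 = 34708/(((-6*(-27)*6 + 21862)/(146 - 809))) - 11751/47347 = 34708/(((162*6 + 21862)/(-663))) - 11751*1/47347 = 34708/(((972 + 21862)*(-1/663))) - 11751/47347 = 34708/((22834*(-1/663))) - 11751/47347 = 34708/(-22834/663) - 11751/47347 = 34708*(-663/22834) - 11751/47347 = -11505702/11417 - 11751/47347 = -544894633761/540560699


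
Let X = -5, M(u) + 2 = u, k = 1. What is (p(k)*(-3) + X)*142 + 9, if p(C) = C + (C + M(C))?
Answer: -1127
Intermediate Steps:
M(u) = -2 + u
p(C) = -2 + 3*C (p(C) = C + (C + (-2 + C)) = C + (-2 + 2*C) = -2 + 3*C)
(p(k)*(-3) + X)*142 + 9 = ((-2 + 3*1)*(-3) - 5)*142 + 9 = ((-2 + 3)*(-3) - 5)*142 + 9 = (1*(-3) - 5)*142 + 9 = (-3 - 5)*142 + 9 = -8*142 + 9 = -1136 + 9 = -1127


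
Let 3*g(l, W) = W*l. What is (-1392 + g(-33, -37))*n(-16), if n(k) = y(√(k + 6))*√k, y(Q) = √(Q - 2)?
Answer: -3940*I*√(-2 + I*√10) ≈ 6675.8 - 3676.7*I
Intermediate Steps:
y(Q) = √(-2 + Q)
n(k) = √k*√(-2 + √(6 + k)) (n(k) = √(-2 + √(k + 6))*√k = √(-2 + √(6 + k))*√k = √k*√(-2 + √(6 + k)))
g(l, W) = W*l/3 (g(l, W) = (W*l)/3 = W*l/3)
(-1392 + g(-33, -37))*n(-16) = (-1392 + (⅓)*(-37)*(-33))*(√(-16)*√(-2 + √(6 - 16))) = (-1392 + 407)*((4*I)*√(-2 + √(-10))) = -985*4*I*√(-2 + I*√10) = -3940*I*√(-2 + I*√10)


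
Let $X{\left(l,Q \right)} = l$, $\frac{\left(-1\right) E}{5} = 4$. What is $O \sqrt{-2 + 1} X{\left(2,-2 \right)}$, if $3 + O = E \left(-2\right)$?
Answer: $74 i \approx 74.0 i$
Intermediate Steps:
$E = -20$ ($E = \left(-5\right) 4 = -20$)
$O = 37$ ($O = -3 - -40 = -3 + 40 = 37$)
$O \sqrt{-2 + 1} X{\left(2,-2 \right)} = 37 \sqrt{-2 + 1} \cdot 2 = 37 \sqrt{-1} \cdot 2 = 37 i 2 = 74 i$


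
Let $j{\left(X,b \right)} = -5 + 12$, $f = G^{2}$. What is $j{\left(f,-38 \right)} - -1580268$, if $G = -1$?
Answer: $1580275$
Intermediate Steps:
$f = 1$ ($f = \left(-1\right)^{2} = 1$)
$j{\left(X,b \right)} = 7$
$j{\left(f,-38 \right)} - -1580268 = 7 - -1580268 = 7 + 1580268 = 1580275$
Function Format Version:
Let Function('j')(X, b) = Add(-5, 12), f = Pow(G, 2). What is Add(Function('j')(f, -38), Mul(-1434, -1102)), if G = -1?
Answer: 1580275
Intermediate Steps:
f = 1 (f = Pow(-1, 2) = 1)
Function('j')(X, b) = 7
Add(Function('j')(f, -38), Mul(-1434, -1102)) = Add(7, Mul(-1434, -1102)) = Add(7, 1580268) = 1580275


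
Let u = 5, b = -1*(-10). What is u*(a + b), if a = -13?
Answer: -15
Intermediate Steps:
b = 10
u*(a + b) = 5*(-13 + 10) = 5*(-3) = -15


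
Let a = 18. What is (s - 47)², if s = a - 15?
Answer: 1936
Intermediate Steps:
s = 3 (s = 18 - 15 = 3)
(s - 47)² = (3 - 47)² = (-44)² = 1936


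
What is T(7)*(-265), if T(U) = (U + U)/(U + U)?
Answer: -265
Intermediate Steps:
T(U) = 1 (T(U) = (2*U)/((2*U)) = (2*U)*(1/(2*U)) = 1)
T(7)*(-265) = 1*(-265) = -265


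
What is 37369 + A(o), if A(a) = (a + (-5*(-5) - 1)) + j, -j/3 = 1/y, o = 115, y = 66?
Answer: 825175/22 ≈ 37508.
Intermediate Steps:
j = -1/22 (j = -3/66 = -3*1/66 = -1/22 ≈ -0.045455)
A(a) = 527/22 + a (A(a) = (a + (-5*(-5) - 1)) - 1/22 = (a + (25 - 1)) - 1/22 = (a + 24) - 1/22 = (24 + a) - 1/22 = 527/22 + a)
37369 + A(o) = 37369 + (527/22 + 115) = 37369 + 3057/22 = 825175/22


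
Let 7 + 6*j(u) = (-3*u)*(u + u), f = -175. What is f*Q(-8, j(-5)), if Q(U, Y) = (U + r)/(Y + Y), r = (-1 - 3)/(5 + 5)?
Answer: -4410/157 ≈ -28.089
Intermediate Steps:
j(u) = -7/6 - u² (j(u) = -7/6 + ((-3*u)*(u + u))/6 = -7/6 + ((-3*u)*(2*u))/6 = -7/6 + (-6*u²)/6 = -7/6 - u²)
r = -⅖ (r = -4/10 = -4*⅒ = -⅖ ≈ -0.40000)
Q(U, Y) = (-⅖ + U)/(2*Y) (Q(U, Y) = (U - ⅖)/(Y + Y) = (-⅖ + U)/((2*Y)) = (-⅖ + U)*(1/(2*Y)) = (-⅖ + U)/(2*Y))
f*Q(-8, j(-5)) = -35*(-2 + 5*(-8))/(2*(-7/6 - 1*(-5)²)) = -35*(-2 - 40)/(2*(-7/6 - 1*25)) = -35*(-42)/(2*(-7/6 - 25)) = -35*(-42)/(2*(-157/6)) = -35*(-6)*(-42)/(2*157) = -175*126/785 = -4410/157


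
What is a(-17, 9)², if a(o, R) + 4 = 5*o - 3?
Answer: 8464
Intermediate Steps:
a(o, R) = -7 + 5*o (a(o, R) = -4 + (5*o - 3) = -4 + (-3 + 5*o) = -7 + 5*o)
a(-17, 9)² = (-7 + 5*(-17))² = (-7 - 85)² = (-92)² = 8464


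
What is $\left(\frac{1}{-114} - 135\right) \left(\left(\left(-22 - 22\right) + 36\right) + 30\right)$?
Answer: $- \frac{169301}{57} \approx -2970.2$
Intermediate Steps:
$\left(\frac{1}{-114} - 135\right) \left(\left(\left(-22 - 22\right) + 36\right) + 30\right) = \left(- \frac{1}{114} - 135\right) \left(\left(\left(-22 - 22\right) + 36\right) + 30\right) = - \frac{15391 \left(\left(-44 + 36\right) + 30\right)}{114} = - \frac{15391 \left(-8 + 30\right)}{114} = \left(- \frac{15391}{114}\right) 22 = - \frac{169301}{57}$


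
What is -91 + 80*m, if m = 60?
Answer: 4709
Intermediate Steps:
-91 + 80*m = -91 + 80*60 = -91 + 4800 = 4709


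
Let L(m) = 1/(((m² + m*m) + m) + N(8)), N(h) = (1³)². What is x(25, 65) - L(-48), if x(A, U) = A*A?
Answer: 2850624/4561 ≈ 625.00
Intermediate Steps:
N(h) = 1 (N(h) = 1² = 1)
x(A, U) = A²
L(m) = 1/(1 + m + 2*m²) (L(m) = 1/(((m² + m*m) + m) + 1) = 1/(((m² + m²) + m) + 1) = 1/((2*m² + m) + 1) = 1/((m + 2*m²) + 1) = 1/(1 + m + 2*m²))
x(25, 65) - L(-48) = 25² - 1/(1 - 48 + 2*(-48)²) = 625 - 1/(1 - 48 + 2*2304) = 625 - 1/(1 - 48 + 4608) = 625 - 1/4561 = 2850624/4561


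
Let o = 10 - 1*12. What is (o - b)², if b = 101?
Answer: 10609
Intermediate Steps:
o = -2 (o = 10 - 12 = -2)
(o - b)² = (-2 - 1*101)² = (-2 - 101)² = (-103)² = 10609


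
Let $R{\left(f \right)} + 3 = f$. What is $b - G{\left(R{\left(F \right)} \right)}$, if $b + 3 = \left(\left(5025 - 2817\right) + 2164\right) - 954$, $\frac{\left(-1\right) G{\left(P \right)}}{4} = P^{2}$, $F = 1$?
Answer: $3431$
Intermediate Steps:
$R{\left(f \right)} = -3 + f$
$G{\left(P \right)} = - 4 P^{2}$
$b = 3415$ ($b = -3 + \left(\left(\left(5025 - 2817\right) + 2164\right) - 954\right) = -3 + \left(\left(2208 + 2164\right) - 954\right) = -3 + \left(4372 - 954\right) = -3 + 3418 = 3415$)
$b - G{\left(R{\left(F \right)} \right)} = 3415 - - 4 \left(-3 + 1\right)^{2} = 3415 - - 4 \left(-2\right)^{2} = 3415 - \left(-4\right) 4 = 3415 - -16 = 3415 + 16 = 3431$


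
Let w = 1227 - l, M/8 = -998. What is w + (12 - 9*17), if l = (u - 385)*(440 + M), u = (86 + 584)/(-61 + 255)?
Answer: -279098098/97 ≈ -2.8773e+6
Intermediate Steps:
M = -7984 (M = 8*(-998) = -7984)
u = 335/97 (u = 670/194 = 670*(1/194) = 335/97 ≈ 3.4536)
l = 279203440/97 (l = (335/97 - 385)*(440 - 7984) = -37010/97*(-7544) = 279203440/97 ≈ 2.8784e+6)
w = -279084421/97 (w = 1227 - 1*279203440/97 = 1227 - 279203440/97 = -279084421/97 ≈ -2.8772e+6)
w + (12 - 9*17) = -279084421/97 + (12 - 9*17) = -279084421/97 + (12 - 153) = -279084421/97 - 141 = -279098098/97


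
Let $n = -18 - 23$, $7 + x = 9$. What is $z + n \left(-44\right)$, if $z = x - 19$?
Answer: $1787$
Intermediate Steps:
$x = 2$ ($x = -7 + 9 = 2$)
$z = -17$ ($z = 2 - 19 = -17$)
$n = -41$
$z + n \left(-44\right) = -17 - -1804 = -17 + 1804 = 1787$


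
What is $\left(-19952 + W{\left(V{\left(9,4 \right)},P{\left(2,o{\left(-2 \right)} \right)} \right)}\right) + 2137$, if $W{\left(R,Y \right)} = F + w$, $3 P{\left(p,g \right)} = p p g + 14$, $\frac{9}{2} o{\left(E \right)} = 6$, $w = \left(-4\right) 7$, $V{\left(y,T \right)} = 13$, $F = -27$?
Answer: $-17870$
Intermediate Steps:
$w = -28$
$o{\left(E \right)} = \frac{4}{3}$ ($o{\left(E \right)} = \frac{2}{9} \cdot 6 = \frac{4}{3}$)
$P{\left(p,g \right)} = \frac{14}{3} + \frac{g p^{2}}{3}$ ($P{\left(p,g \right)} = \frac{p p g + 14}{3} = \frac{p^{2} g + 14}{3} = \frac{g p^{2} + 14}{3} = \frac{14 + g p^{2}}{3} = \frac{14}{3} + \frac{g p^{2}}{3}$)
$W{\left(R,Y \right)} = -55$ ($W{\left(R,Y \right)} = -27 - 28 = -55$)
$\left(-19952 + W{\left(V{\left(9,4 \right)},P{\left(2,o{\left(-2 \right)} \right)} \right)}\right) + 2137 = \left(-19952 - 55\right) + 2137 = -20007 + 2137 = -17870$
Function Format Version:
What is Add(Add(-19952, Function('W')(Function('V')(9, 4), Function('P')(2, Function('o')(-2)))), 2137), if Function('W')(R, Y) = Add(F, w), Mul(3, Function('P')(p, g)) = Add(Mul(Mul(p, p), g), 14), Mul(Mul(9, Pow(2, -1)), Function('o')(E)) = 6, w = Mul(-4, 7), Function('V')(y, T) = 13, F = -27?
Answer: -17870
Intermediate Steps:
w = -28
Function('o')(E) = Rational(4, 3) (Function('o')(E) = Mul(Rational(2, 9), 6) = Rational(4, 3))
Function('P')(p, g) = Add(Rational(14, 3), Mul(Rational(1, 3), g, Pow(p, 2))) (Function('P')(p, g) = Mul(Rational(1, 3), Add(Mul(Mul(p, p), g), 14)) = Mul(Rational(1, 3), Add(Mul(Pow(p, 2), g), 14)) = Mul(Rational(1, 3), Add(Mul(g, Pow(p, 2)), 14)) = Mul(Rational(1, 3), Add(14, Mul(g, Pow(p, 2)))) = Add(Rational(14, 3), Mul(Rational(1, 3), g, Pow(p, 2))))
Function('W')(R, Y) = -55 (Function('W')(R, Y) = Add(-27, -28) = -55)
Add(Add(-19952, Function('W')(Function('V')(9, 4), Function('P')(2, Function('o')(-2)))), 2137) = Add(Add(-19952, -55), 2137) = Add(-20007, 2137) = -17870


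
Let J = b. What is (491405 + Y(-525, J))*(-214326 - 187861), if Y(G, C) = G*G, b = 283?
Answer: -308489494610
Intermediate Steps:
J = 283
Y(G, C) = G²
(491405 + Y(-525, J))*(-214326 - 187861) = (491405 + (-525)²)*(-214326 - 187861) = (491405 + 275625)*(-402187) = 767030*(-402187) = -308489494610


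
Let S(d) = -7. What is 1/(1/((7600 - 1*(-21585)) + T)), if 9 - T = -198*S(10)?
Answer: 27808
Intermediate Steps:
T = -1377 (T = 9 - (-198)*(-7) = 9 - 1*1386 = 9 - 1386 = -1377)
1/(1/((7600 - 1*(-21585)) + T)) = 1/(1/((7600 - 1*(-21585)) - 1377)) = 1/(1/((7600 + 21585) - 1377)) = 1/(1/(29185 - 1377)) = 1/(1/27808) = 27808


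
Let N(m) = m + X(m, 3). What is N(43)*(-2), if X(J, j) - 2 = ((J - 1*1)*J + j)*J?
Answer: -155664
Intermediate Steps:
X(J, j) = 2 + J*(j + J*(-1 + J)) (X(J, j) = 2 + ((J - 1*1)*J + j)*J = 2 + ((J - 1)*J + j)*J = 2 + ((-1 + J)*J + j)*J = 2 + (J*(-1 + J) + j)*J = 2 + (j + J*(-1 + J))*J = 2 + J*(j + J*(-1 + J)))
N(m) = 2 + m³ - m² + 4*m (N(m) = m + (2 + m³ - m² + m*3) = m + (2 + m³ - m² + 3*m) = 2 + m³ - m² + 4*m)
N(43)*(-2) = (2 + 43³ - 1*43² + 4*43)*(-2) = (2 + 79507 - 1*1849 + 172)*(-2) = (2 + 79507 - 1849 + 172)*(-2) = 77832*(-2) = -155664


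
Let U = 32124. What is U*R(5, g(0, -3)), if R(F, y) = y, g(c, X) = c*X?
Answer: 0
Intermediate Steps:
g(c, X) = X*c
U*R(5, g(0, -3)) = 32124*(-3*0) = 32124*0 = 0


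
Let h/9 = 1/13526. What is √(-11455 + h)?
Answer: I*√2095722781846/13526 ≈ 107.03*I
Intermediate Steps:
h = 9/13526 ≈ 0.00066539
√(-11455 + h) = √(-11455 + 9/13526) = √(-154940321/13526) = I*√2095722781846/13526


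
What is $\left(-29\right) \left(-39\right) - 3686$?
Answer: $-2555$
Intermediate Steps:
$\left(-29\right) \left(-39\right) - 3686 = 1131 - 3686 = -2555$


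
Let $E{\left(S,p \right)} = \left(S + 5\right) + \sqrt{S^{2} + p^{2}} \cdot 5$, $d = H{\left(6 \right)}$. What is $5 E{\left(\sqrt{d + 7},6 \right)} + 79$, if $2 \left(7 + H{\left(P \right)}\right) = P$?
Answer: $104 + 5 \sqrt{3} + 25 \sqrt{39} \approx 268.79$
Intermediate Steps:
$H{\left(P \right)} = -7 + \frac{P}{2}$
$d = -4$ ($d = -7 + \frac{1}{2} \cdot 6 = -7 + 3 = -4$)
$E{\left(S,p \right)} = 5 + S + 5 \sqrt{S^{2} + p^{2}}$ ($E{\left(S,p \right)} = \left(5 + S\right) + 5 \sqrt{S^{2} + p^{2}} = 5 + S + 5 \sqrt{S^{2} + p^{2}}$)
$5 E{\left(\sqrt{d + 7},6 \right)} + 79 = 5 \left(5 + \sqrt{-4 + 7} + 5 \sqrt{\left(\sqrt{-4 + 7}\right)^{2} + 6^{2}}\right) + 79 = 5 \left(5 + \sqrt{3} + 5 \sqrt{\left(\sqrt{3}\right)^{2} + 36}\right) + 79 = 5 \left(5 + \sqrt{3} + 5 \sqrt{3 + 36}\right) + 79 = 5 \left(5 + \sqrt{3} + 5 \sqrt{39}\right) + 79 = \left(25 + 5 \sqrt{3} + 25 \sqrt{39}\right) + 79 = 104 + 5 \sqrt{3} + 25 \sqrt{39}$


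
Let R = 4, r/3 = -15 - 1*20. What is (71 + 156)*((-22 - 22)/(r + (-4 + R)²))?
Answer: 9988/105 ≈ 95.124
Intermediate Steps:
r = -105 (r = 3*(-15 - 1*20) = 3*(-15 - 20) = 3*(-35) = -105)
(71 + 156)*((-22 - 22)/(r + (-4 + R)²)) = (71 + 156)*((-22 - 22)/(-105 + (-4 + 4)²)) = 227*(-44/(-105 + 0²)) = 227*(-44/(-105 + 0)) = 227*(-44/(-105)) = 227*(-44*(-1/105)) = 227*(44/105) = 9988/105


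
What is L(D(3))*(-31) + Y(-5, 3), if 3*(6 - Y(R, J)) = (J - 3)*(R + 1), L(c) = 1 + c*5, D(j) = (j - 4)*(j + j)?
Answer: 905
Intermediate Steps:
D(j) = 2*j*(-4 + j) (D(j) = (-4 + j)*(2*j) = 2*j*(-4 + j))
L(c) = 1 + 5*c
Y(R, J) = 6 - (1 + R)*(-3 + J)/3 (Y(R, J) = 6 - (J - 3)*(R + 1)/3 = 6 - (-3 + J)*(1 + R)/3 = 6 - (1 + R)*(-3 + J)/3)
L(D(3))*(-31) + Y(-5, 3) = (1 + 5*(2*3*(-4 + 3)))*(-31) + (7 - 5 - ⅓*3 - ⅓*3*(-5)) = (1 + 5*(2*3*(-1)))*(-31) + (7 - 5 - 1 + 5) = (1 + 5*(-6))*(-31) + 6 = (1 - 30)*(-31) + 6 = -29*(-31) + 6 = 899 + 6 = 905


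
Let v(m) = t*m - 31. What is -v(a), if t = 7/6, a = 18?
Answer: 10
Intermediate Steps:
t = 7/6 (t = 7*(⅙) = 7/6 ≈ 1.1667)
v(m) = -31 + 7*m/6 (v(m) = 7*m/6 - 31 = -31 + 7*m/6)
-v(a) = -(-31 + (7/6)*18) = -(-31 + 21) = -1*(-10) = 10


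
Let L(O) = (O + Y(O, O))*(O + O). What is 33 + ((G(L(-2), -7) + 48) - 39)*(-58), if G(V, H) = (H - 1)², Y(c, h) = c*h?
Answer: -4201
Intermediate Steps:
L(O) = 2*O*(O + O²) (L(O) = (O + O*O)*(O + O) = (O + O²)*(2*O) = 2*O*(O + O²))
G(V, H) = (-1 + H)²
33 + ((G(L(-2), -7) + 48) - 39)*(-58) = 33 + (((-1 - 7)² + 48) - 39)*(-58) = 33 + (((-8)² + 48) - 39)*(-58) = 33 + ((64 + 48) - 39)*(-58) = 33 + (112 - 39)*(-58) = 33 + 73*(-58) = 33 - 4234 = -4201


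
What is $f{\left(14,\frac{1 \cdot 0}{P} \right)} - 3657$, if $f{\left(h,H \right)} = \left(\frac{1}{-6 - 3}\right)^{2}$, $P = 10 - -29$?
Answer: $- \frac{296216}{81} \approx -3657.0$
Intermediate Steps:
$P = 39$ ($P = 10 + 29 = 39$)
$f{\left(h,H \right)} = \frac{1}{81}$ ($f{\left(h,H \right)} = \left(\frac{1}{-9}\right)^{2} = \left(- \frac{1}{9}\right)^{2} = \frac{1}{81}$)
$f{\left(14,\frac{1 \cdot 0}{P} \right)} - 3657 = \frac{1}{81} - 3657 = - \frac{296216}{81}$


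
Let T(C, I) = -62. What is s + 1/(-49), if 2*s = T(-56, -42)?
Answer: -1520/49 ≈ -31.020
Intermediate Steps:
s = -31 (s = (1/2)*(-62) = -31)
s + 1/(-49) = -31 + 1/(-49) = -31 - 1/49 = -1520/49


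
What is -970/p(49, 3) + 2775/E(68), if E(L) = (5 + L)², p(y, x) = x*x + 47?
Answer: -2506865/149212 ≈ -16.801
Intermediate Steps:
p(y, x) = 47 + x² (p(y, x) = x² + 47 = 47 + x²)
-970/p(49, 3) + 2775/E(68) = -970/(47 + 3²) + 2775/((5 + 68)²) = -970/(47 + 9) + 2775/(73²) = -970/56 + 2775/5329 = -970*1/56 + 2775*(1/5329) = -485/28 + 2775/5329 = -2506865/149212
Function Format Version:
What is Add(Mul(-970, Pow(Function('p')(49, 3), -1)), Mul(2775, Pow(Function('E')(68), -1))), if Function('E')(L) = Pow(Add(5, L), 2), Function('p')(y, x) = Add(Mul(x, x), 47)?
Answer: Rational(-2506865, 149212) ≈ -16.801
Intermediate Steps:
Function('p')(y, x) = Add(47, Pow(x, 2)) (Function('p')(y, x) = Add(Pow(x, 2), 47) = Add(47, Pow(x, 2)))
Add(Mul(-970, Pow(Function('p')(49, 3), -1)), Mul(2775, Pow(Function('E')(68), -1))) = Add(Mul(-970, Pow(Add(47, Pow(3, 2)), -1)), Mul(2775, Pow(Pow(Add(5, 68), 2), -1))) = Add(Mul(-970, Pow(Add(47, 9), -1)), Mul(2775, Pow(Pow(73, 2), -1))) = Add(Mul(-970, Pow(56, -1)), Mul(2775, Pow(5329, -1))) = Add(Mul(-970, Rational(1, 56)), Mul(2775, Rational(1, 5329))) = Add(Rational(-485, 28), Rational(2775, 5329)) = Rational(-2506865, 149212)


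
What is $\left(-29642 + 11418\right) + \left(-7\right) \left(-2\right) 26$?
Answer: $-17860$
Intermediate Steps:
$\left(-29642 + 11418\right) + \left(-7\right) \left(-2\right) 26 = -18224 + 14 \cdot 26 = -18224 + 364 = -17860$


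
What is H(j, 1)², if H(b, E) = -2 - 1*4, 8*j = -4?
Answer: 36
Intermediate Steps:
j = -½ (j = (⅛)*(-4) = -½ ≈ -0.50000)
H(b, E) = -6 (H(b, E) = -2 - 4 = -6)
H(j, 1)² = (-6)² = 36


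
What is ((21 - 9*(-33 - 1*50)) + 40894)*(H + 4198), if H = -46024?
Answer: -1742554812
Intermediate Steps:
((21 - 9*(-33 - 1*50)) + 40894)*(H + 4198) = ((21 - 9*(-33 - 1*50)) + 40894)*(-46024 + 4198) = ((21 - 9*(-33 - 50)) + 40894)*(-41826) = ((21 - 9*(-83)) + 40894)*(-41826) = ((21 + 747) + 40894)*(-41826) = (768 + 40894)*(-41826) = 41662*(-41826) = -1742554812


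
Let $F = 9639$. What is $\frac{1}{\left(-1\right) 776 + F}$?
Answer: $\frac{1}{8863} \approx 0.00011283$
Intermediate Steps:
$\frac{1}{\left(-1\right) 776 + F} = \frac{1}{\left(-1\right) 776 + 9639} = \frac{1}{-776 + 9639} = \frac{1}{8863}$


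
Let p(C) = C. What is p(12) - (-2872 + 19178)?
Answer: -16294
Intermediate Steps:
p(12) - (-2872 + 19178) = 12 - (-2872 + 19178) = 12 - 1*16306 = 12 - 16306 = -16294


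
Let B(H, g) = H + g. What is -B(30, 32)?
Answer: -62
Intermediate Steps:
-B(30, 32) = -(30 + 32) = -1*62 = -62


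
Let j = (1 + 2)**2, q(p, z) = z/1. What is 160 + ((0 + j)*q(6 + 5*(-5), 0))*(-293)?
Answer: 160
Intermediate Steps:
q(p, z) = z (q(p, z) = z*1 = z)
j = 9 (j = 3**2 = 9)
160 + ((0 + j)*q(6 + 5*(-5), 0))*(-293) = 160 + ((0 + 9)*0)*(-293) = 160 + (9*0)*(-293) = 160 + 0*(-293) = 160 + 0 = 160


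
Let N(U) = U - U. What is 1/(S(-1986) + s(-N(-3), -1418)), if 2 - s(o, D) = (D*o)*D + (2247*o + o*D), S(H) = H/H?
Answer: 1/3 ≈ 0.33333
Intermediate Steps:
N(U) = 0
S(H) = 1
s(o, D) = 2 - 2247*o - D*o - o*D**2 (s(o, D) = 2 - ((D*o)*D + (2247*o + o*D)) = 2 - (o*D**2 + (2247*o + D*o)) = 2 - (2247*o + D*o + o*D**2) = 2 + (-2247*o - D*o - o*D**2) = 2 - 2247*o - D*o - o*D**2)
1/(S(-1986) + s(-N(-3), -1418)) = 1/(1 + (2 - (-2247)*0 - 1*(-1418)*(-1*0) - 1*(-1*0)*(-1418)**2)) = 1/(1 + (2 - 2247*0 - 1*(-1418)*0 - 1*0*2010724)) = 1/(1 + (2 + 0 + 0 + 0)) = 1/(1 + 2) = 1/3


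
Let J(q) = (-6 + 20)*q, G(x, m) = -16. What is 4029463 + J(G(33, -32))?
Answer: 4029239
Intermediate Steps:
J(q) = 14*q
4029463 + J(G(33, -32)) = 4029463 + 14*(-16) = 4029463 - 224 = 4029239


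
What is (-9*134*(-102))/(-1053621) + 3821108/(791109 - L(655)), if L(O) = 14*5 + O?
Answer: 36377526995/7710788708 ≈ 4.7177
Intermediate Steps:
L(O) = 70 + O
(-9*134*(-102))/(-1053621) + 3821108/(791109 - L(655)) = (-9*134*(-102))/(-1053621) + 3821108/(791109 - (70 + 655)) = -1206*(-102)*(-1/1053621) + 3821108/(791109 - 1*725) = 123012*(-1/1053621) + 3821108/(791109 - 725) = -4556/39023 + 3821108/790384 = -4556/39023 + 3821108*(1/790384) = -4556/39023 + 955277/197596 = 36377526995/7710788708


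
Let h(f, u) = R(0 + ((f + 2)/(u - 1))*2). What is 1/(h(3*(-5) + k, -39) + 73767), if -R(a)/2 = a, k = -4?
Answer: 10/737653 ≈ 1.3557e-5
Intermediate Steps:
R(a) = -2*a
h(f, u) = -4*(2 + f)/(-1 + u) (h(f, u) = -2*(0 + ((f + 2)/(u - 1))*2) = -2*(0 + ((2 + f)/(-1 + u))*2) = -2*(0 + 2*(2 + f)/(-1 + u)) = -4*(2 + f)/(-1 + u))
1/(h(3*(-5) + k, -39) + 73767) = 1/(4*(-2 - (3*(-5) - 4))/(-1 - 39) + 73767) = 1/(4*(-2 - (-15 - 4))/(-40) + 73767) = 1/(4*(-1/40)*(-2 - 1*(-19)) + 73767) = 1/(4*(-1/40)*(-2 + 19) + 73767) = 1/(4*(-1/40)*17 + 73767) = 1/(-17/10 + 73767) = 1/(737653/10) = 10/737653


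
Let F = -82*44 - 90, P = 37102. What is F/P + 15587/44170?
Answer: 207484107/819397670 ≈ 0.25322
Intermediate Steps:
F = -3698 (F = -3608 - 90 = -3698)
F/P + 15587/44170 = -3698/37102 + 15587/44170 = -3698*1/37102 + 15587*(1/44170) = -1849/18551 + 15587/44170 = 207484107/819397670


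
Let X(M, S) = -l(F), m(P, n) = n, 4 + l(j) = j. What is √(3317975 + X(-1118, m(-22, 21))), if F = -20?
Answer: √3317999 ≈ 1821.5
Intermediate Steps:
l(j) = -4 + j
X(M, S) = 24 (X(M, S) = -(-4 - 20) = -1*(-24) = 24)
√(3317975 + X(-1118, m(-22, 21))) = √(3317975 + 24) = √3317999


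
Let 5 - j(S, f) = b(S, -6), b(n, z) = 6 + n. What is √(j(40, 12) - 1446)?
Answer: I*√1487 ≈ 38.562*I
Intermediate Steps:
j(S, f) = -1 - S (j(S, f) = 5 - (6 + S) = 5 + (-6 - S) = -1 - S)
√(j(40, 12) - 1446) = √((-1 - 1*40) - 1446) = √((-1 - 40) - 1446) = √(-41 - 1446) = √(-1487) = I*√1487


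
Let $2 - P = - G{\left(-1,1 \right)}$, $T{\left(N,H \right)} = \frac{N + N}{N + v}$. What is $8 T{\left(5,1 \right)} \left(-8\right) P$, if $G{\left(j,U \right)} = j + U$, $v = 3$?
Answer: $-160$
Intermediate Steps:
$G{\left(j,U \right)} = U + j$
$T{\left(N,H \right)} = \frac{2 N}{3 + N}$ ($T{\left(N,H \right)} = \frac{N + N}{N + 3} = \frac{2 N}{3 + N}$)
$P = 2$ ($P = 2 - - (1 - 1) = 2 - \left(-1\right) 0 = 2 - 0 = 2 + 0 = 2$)
$8 T{\left(5,1 \right)} \left(-8\right) P = 8 \cdot 2 \cdot 5 \frac{1}{3 + 5} \left(-8\right) 2 = 8 \cdot 2 \cdot 5 \cdot \frac{1}{8} \left(-8\right) 2 = 8 \cdot \frac{5}{4} \left(-8\right) 2 = 10 \left(-8\right) 2 = \left(-80\right) 2 = -160$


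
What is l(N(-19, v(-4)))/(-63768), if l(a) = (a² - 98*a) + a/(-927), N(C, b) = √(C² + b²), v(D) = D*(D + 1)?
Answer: -505/63768 + 90847*√505/59112936 ≈ 0.026617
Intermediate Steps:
v(D) = D*(1 + D)
l(a) = a² - 90847*a/927 (l(a) = (a² - 98*a) + a*(-1/927) = (a² - 98*a) - a/927 = a² - 90847*a/927)
l(N(-19, v(-4)))/(-63768) = (√((-19)² + (-4*(1 - 4))²)*(-90847 + 927*√((-19)² + (-4*(1 - 4))²))/927)/(-63768) = (√(361 + (-4*(-3))²)*(-90847 + 927*√(361 + (-4*(-3))²))/927)*(-1/63768) = (√(361 + 12²)*(-90847 + 927*√(361 + 12²))/927)*(-1/63768) = (√(361 + 144)*(-90847 + 927*√(361 + 144))/927)*(-1/63768) = (√505*(-90847 + 927*√505)/927)*(-1/63768) = -√505*(-90847 + 927*√505)/59112936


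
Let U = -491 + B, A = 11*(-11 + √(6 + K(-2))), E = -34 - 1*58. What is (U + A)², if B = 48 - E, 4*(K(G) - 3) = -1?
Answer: 895371/4 - 5192*√35 ≈ 1.9313e+5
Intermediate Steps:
K(G) = 11/4 (K(G) = 3 + (¼)*(-1) = 3 - ¼ = 11/4)
E = -92 (E = -34 - 58 = -92)
B = 140 (B = 48 - 1*(-92) = 48 + 92 = 140)
A = -121 + 11*√35/2 (A = 11*(-11 + √(6 + 11/4)) = 11*(-11 + √(35/4)) = 11*(-11 + √35/2) = -121 + 11*√35/2 ≈ -88.462)
U = -351 (U = -491 + 140 = -351)
(U + A)² = (-351 + (-121 + 11*√35/2))² = (-472 + 11*√35/2)²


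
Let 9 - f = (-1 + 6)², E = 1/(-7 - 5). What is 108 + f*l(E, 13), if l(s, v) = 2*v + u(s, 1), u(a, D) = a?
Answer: -920/3 ≈ -306.67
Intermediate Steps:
E = -1/12 (E = 1/(-12) = -1/12 ≈ -0.083333)
f = -16 (f = 9 - (-1 + 6)² = 9 - 1*5² = 9 - 1*25 = 9 - 25 = -16)
l(s, v) = s + 2*v (l(s, v) = 2*v + s = s + 2*v)
108 + f*l(E, 13) = 108 - 16*(-1/12 + 2*13) = 108 - 16*(-1/12 + 26) = 108 - 16*311/12 = 108 - 1244/3 = -920/3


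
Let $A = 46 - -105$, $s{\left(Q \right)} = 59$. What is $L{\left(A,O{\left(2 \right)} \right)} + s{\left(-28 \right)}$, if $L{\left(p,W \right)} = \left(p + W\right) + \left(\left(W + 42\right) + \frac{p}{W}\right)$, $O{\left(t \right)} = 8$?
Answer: $\frac{2295}{8} \approx 286.88$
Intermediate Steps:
$A = 151$ ($A = 46 + 105 = 151$)
$L{\left(p,W \right)} = 42 + p + 2 W + \frac{p}{W}$ ($L{\left(p,W \right)} = \left(W + p\right) + \left(\left(42 + W\right) + \frac{p}{W}\right) = \left(W + p\right) + \left(42 + W + \frac{p}{W}\right) = 42 + p + 2 W + \frac{p}{W}$)
$L{\left(A,O{\left(2 \right)} \right)} + s{\left(-28 \right)} = \left(42 + 151 + 2 \cdot 8 + \frac{151}{8}\right) + 59 = \left(42 + 151 + 16 + 151 \cdot \frac{1}{8}\right) + 59 = \left(42 + 151 + 16 + \frac{151}{8}\right) + 59 = \frac{1823}{8} + 59 = \frac{2295}{8}$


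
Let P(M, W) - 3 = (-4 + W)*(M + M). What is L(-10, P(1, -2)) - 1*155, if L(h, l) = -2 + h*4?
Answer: -197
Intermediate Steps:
P(M, W) = 3 + 2*M*(-4 + W) (P(M, W) = 3 + (-4 + W)*(M + M) = 3 + (-4 + W)*(2*M) = 3 + 2*M*(-4 + W))
L(h, l) = -2 + 4*h
L(-10, P(1, -2)) - 1*155 = (-2 + 4*(-10)) - 1*155 = (-2 - 40) - 155 = -42 - 155 = -197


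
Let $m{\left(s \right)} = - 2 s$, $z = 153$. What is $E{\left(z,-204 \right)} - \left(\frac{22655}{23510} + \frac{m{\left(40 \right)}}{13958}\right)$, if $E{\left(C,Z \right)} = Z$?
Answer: $- \frac{6725746401}{32815258} \approx -204.96$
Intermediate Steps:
$E{\left(z,-204 \right)} - \left(\frac{22655}{23510} + \frac{m{\left(40 \right)}}{13958}\right) = -204 - \left(\frac{22655}{23510} + \frac{\left(-2\right) 40}{13958}\right) = -204 - \left(22655 \cdot \frac{1}{23510} - \frac{40}{6979}\right) = -204 - \left(\frac{4531}{4702} - \frac{40}{6979}\right) = -204 - \frac{31433769}{32815258} = - \frac{6725746401}{32815258}$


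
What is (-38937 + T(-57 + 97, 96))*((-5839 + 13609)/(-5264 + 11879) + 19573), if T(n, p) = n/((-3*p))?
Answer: -1728584221501/2268 ≈ -7.6216e+8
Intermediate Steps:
T(n, p) = -n/(3*p) (T(n, p) = n*(-1/(3*p)) = -n/(3*p))
(-38937 + T(-57 + 97, 96))*((-5839 + 13609)/(-5264 + 11879) + 19573) = (-38937 - ⅓*(-57 + 97)/96)*((-5839 + 13609)/(-5264 + 11879) + 19573) = (-38937 - ⅓*40*1/96)*(7770/6615 + 19573) = (-38937 - 5/36)*(7770*(1/6615) + 19573) = -1401737*(74/63 + 19573)/36 = -1401737/36*1233173/63 = -1728584221501/2268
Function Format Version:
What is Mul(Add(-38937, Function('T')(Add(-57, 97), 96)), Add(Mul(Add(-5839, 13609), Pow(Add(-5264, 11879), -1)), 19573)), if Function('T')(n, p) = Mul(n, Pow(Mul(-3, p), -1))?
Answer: Rational(-1728584221501, 2268) ≈ -7.6216e+8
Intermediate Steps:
Function('T')(n, p) = Mul(Rational(-1, 3), n, Pow(p, -1)) (Function('T')(n, p) = Mul(n, Mul(Rational(-1, 3), Pow(p, -1))) = Mul(Rational(-1, 3), n, Pow(p, -1)))
Mul(Add(-38937, Function('T')(Add(-57, 97), 96)), Add(Mul(Add(-5839, 13609), Pow(Add(-5264, 11879), -1)), 19573)) = Mul(Add(-38937, Mul(Rational(-1, 3), Add(-57, 97), Pow(96, -1))), Add(Mul(Add(-5839, 13609), Pow(Add(-5264, 11879), -1)), 19573)) = Mul(Add(-38937, Mul(Rational(-1, 3), 40, Rational(1, 96))), Add(Mul(7770, Pow(6615, -1)), 19573)) = Mul(Add(-38937, Rational(-5, 36)), Add(Mul(7770, Rational(1, 6615)), 19573)) = Mul(Rational(-1401737, 36), Add(Rational(74, 63), 19573)) = Mul(Rational(-1401737, 36), Rational(1233173, 63)) = Rational(-1728584221501, 2268)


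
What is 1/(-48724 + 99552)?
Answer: 1/50828 ≈ 1.9674e-5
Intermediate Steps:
1/(-48724 + 99552) = 1/50828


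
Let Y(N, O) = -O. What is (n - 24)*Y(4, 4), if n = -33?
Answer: 228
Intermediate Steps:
(n - 24)*Y(4, 4) = (-33 - 24)*(-1*4) = -57*(-4) = 228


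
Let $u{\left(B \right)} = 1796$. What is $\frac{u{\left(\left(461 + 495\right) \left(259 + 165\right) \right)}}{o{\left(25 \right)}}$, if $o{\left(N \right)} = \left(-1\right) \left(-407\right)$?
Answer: $\frac{1796}{407} \approx 4.4128$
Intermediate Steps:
$o{\left(N \right)} = 407$
$\frac{u{\left(\left(461 + 495\right) \left(259 + 165\right) \right)}}{o{\left(25 \right)}} = \frac{1796}{407}$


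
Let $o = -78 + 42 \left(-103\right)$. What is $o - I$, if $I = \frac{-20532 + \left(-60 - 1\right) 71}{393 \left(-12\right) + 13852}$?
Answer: $- \frac{40210081}{9136} \approx -4401.3$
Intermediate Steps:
$I = - \frac{24863}{9136}$ ($I = \frac{-20532 - 4331}{-4716 + 13852} = \frac{-20532 - 4331}{9136} = \left(-24863\right) \frac{1}{9136} = - \frac{24863}{9136} \approx -2.7214$)
$o = -4404$ ($o = -78 - 4326 = -4404$)
$o - I = -4404 - - \frac{24863}{9136} = -4404 + \frac{24863}{9136} = - \frac{40210081}{9136}$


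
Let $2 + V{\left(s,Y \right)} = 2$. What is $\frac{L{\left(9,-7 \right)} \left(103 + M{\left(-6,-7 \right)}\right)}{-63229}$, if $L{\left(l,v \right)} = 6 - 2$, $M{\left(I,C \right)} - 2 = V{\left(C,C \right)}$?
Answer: $- \frac{420}{63229} \approx -0.0066425$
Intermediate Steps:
$V{\left(s,Y \right)} = 0$ ($V{\left(s,Y \right)} = -2 + 2 = 0$)
$M{\left(I,C \right)} = 2$ ($M{\left(I,C \right)} = 2 + 0 = 2$)
$L{\left(l,v \right)} = 4$
$\frac{L{\left(9,-7 \right)} \left(103 + M{\left(-6,-7 \right)}\right)}{-63229} = \frac{4 \left(103 + 2\right)}{-63229} = 4 \cdot 105 \left(- \frac{1}{63229}\right) = 420 \left(- \frac{1}{63229}\right) = - \frac{420}{63229}$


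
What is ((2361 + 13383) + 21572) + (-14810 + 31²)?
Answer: 23467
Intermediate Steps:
((2361 + 13383) + 21572) + (-14810 + 31²) = (15744 + 21572) + (-14810 + 961) = 37316 - 13849 = 23467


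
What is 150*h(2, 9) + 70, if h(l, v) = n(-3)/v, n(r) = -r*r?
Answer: -80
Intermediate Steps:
n(r) = -r²
h(l, v) = -9/v (h(l, v) = (-1*(-3)²)/v = (-1*9)/v = -9/v)
150*h(2, 9) + 70 = 150*(-9/9) + 70 = 150*(-9*⅑) + 70 = 150*(-1) + 70 = -150 + 70 = -80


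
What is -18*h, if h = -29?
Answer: 522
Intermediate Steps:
-18*h = -18*(-29) = 522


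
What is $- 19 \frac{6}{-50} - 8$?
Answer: $- \frac{143}{25} \approx -5.72$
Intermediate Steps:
$- 19 \frac{6}{-50} - 8 = - 19 \cdot 6 \left(- \frac{1}{50}\right) - 8 = \left(-19\right) \left(- \frac{3}{25}\right) - 8 = \frac{57}{25} - 8 = - \frac{143}{25}$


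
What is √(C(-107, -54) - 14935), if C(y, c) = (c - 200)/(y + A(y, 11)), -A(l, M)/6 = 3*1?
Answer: I*√9333105/25 ≈ 122.2*I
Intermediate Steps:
A(l, M) = -18
C(y, c) = (-200 + c)/(-18 + y) (C(y, c) = (c - 200)/(y - 18) = (-200 + c)/(-18 + y))
√(C(-107, -54) - 14935) = √((-200 - 54)/(-18 - 107) - 14935) = √(-254/(-125) - 14935) = √(-1/125*(-254) - 14935) = √(254/125 - 14935) = √(-1866621/125) = I*√9333105/25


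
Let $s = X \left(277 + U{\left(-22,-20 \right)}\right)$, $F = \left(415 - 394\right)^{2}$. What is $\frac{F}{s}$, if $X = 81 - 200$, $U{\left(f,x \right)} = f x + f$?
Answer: $- \frac{63}{11815} \approx -0.0053322$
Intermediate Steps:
$U{\left(f,x \right)} = f + f x$
$F = 441$ ($F = 21^{2} = 441$)
$X = -119$
$s = -82705$ ($s = - 119 \left(277 - 22 \left(1 - 20\right)\right) = - 119 \left(277 - -418\right) = - 119 \left(277 + 418\right) = \left(-119\right) 695 = -82705$)
$\frac{F}{s} = \frac{441}{-82705} = 441 \left(- \frac{1}{82705}\right) = - \frac{63}{11815}$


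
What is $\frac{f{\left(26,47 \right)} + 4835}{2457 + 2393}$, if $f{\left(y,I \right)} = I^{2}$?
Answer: $\frac{3522}{2425} \approx 1.4524$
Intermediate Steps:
$\frac{f{\left(26,47 \right)} + 4835}{2457 + 2393} = \frac{47^{2} + 4835}{2457 + 2393} = \frac{2209 + 4835}{4850} = 7044 \cdot \frac{1}{4850} = \frac{3522}{2425}$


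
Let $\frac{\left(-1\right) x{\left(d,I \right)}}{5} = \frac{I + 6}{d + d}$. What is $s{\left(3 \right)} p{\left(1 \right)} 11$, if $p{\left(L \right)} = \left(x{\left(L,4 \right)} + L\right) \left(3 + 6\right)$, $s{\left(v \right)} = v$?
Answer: $-7128$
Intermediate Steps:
$x{\left(d,I \right)} = - \frac{5 \left(6 + I\right)}{2 d}$ ($x{\left(d,I \right)} = - 5 \frac{I + 6}{d + d} = - 5 \frac{6 + I}{2 d} = - \frac{5 \left(6 + I\right)}{2 d}$)
$p{\left(L \right)} = - \frac{225}{L} + 9 L$ ($p{\left(L \right)} = \left(\frac{5 \left(-6 - 4\right)}{2 L} + L\right) \left(3 + 6\right) = \left(\frac{5 \left(-6 - 4\right)}{2 L} + L\right) 9 = \left(\frac{5}{2} \frac{1}{L} \left(-10\right) + L\right) 9 = \left(- \frac{25}{L} + L\right) 9 = \left(L - \frac{25}{L}\right) 9 = - \frac{225}{L} + 9 L$)
$s{\left(3 \right)} p{\left(1 \right)} 11 = 3 \left(- \frac{225}{1} + 9 \cdot 1\right) 11 = 3 \left(\left(-225\right) 1 + 9\right) 11 = 3 \left(-225 + 9\right) 11 = 3 \left(-216\right) 11 = \left(-648\right) 11 = -7128$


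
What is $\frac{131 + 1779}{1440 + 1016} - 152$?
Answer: $- \frac{185701}{1228} \approx -151.22$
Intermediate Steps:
$\frac{131 + 1779}{1440 + 1016} - 152 = \frac{1910}{2456} - 152 = 1910 \cdot \frac{1}{2456} - 152 = \frac{955}{1228} - 152 = - \frac{185701}{1228}$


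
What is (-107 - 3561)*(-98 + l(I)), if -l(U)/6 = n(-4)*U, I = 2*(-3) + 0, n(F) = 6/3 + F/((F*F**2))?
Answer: 87115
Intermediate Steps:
n(F) = 2 + F**(-2) (n(F) = 6*(1/3) + F/(F**3) = 2 + F/F**3 = 2 + F**(-2))
I = -6 (I = -6 + 0 = -6)
l(U) = -99*U/8 (l(U) = -6*(2 + (-4)**(-2))*U = -6*(2 + 1/16)*U = -99*U/8)
(-107 - 3561)*(-98 + l(I)) = (-107 - 3561)*(-98 - 99/8*(-6)) = -3668*(-98 + 297/4) = -3668*(-95/4) = 87115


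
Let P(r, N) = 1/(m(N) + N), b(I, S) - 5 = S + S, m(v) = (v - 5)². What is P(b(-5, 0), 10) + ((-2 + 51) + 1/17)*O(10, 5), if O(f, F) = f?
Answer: 291917/595 ≈ 490.62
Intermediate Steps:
m(v) = (-5 + v)²
b(I, S) = 5 + 2*S (b(I, S) = 5 + (S + S) = 5 + 2*S)
P(r, N) = 1/(N + (-5 + N)²) (P(r, N) = 1/((-5 + N)² + N) = 1/(N + (-5 + N)²))
P(b(-5, 0), 10) + ((-2 + 51) + 1/17)*O(10, 5) = 1/(10 + (-5 + 10)²) + ((-2 + 51) + 1/17)*10 = 1/(10 + 5²) + (49 + 1/17)*10 = 1/(10 + 25) + (834/17)*10 = 1/35 + 8340/17 = 291917/595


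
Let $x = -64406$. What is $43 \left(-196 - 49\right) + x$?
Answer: $-74941$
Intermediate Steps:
$43 \left(-196 - 49\right) + x = 43 \left(-196 - 49\right) - 64406 = 43 \left(-245\right) - 64406 = -10535 - 64406 = -74941$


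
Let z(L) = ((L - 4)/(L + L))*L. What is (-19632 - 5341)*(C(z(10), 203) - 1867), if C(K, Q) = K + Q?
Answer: 41480153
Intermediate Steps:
z(L) = -2 + L/2 (z(L) = ((-4 + L)/((2*L)))*L = ((-4 + L)*(1/(2*L)))*L = ((-4 + L)/(2*L))*L = -2 + L/2)
(-19632 - 5341)*(C(z(10), 203) - 1867) = (-19632 - 5341)*(((-2 + (½)*10) + 203) - 1867) = -24973*(((-2 + 5) + 203) - 1867) = -24973*((3 + 203) - 1867) = -24973*(206 - 1867) = -24973*(-1661) = 41480153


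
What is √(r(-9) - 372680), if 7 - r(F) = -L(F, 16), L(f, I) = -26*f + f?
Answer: 4*I*√23278 ≈ 610.29*I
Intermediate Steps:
L(f, I) = -25*f
r(F) = 7 - 25*F (r(F) = 7 - (-1)*(-25*F) = 7 - 25*F)
√(r(-9) - 372680) = √((7 - 25*(-9)) - 372680) = √((7 + 225) - 372680) = √(232 - 372680) = √(-372448) = 4*I*√23278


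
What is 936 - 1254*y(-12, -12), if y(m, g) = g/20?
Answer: 8442/5 ≈ 1688.4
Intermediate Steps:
y(m, g) = g/20 (y(m, g) = g*(1/20) = g/20)
936 - 1254*y(-12, -12) = 936 - 627*(-12)/10 = 936 - 1254*(-⅗) = 936 + 3762/5 = 8442/5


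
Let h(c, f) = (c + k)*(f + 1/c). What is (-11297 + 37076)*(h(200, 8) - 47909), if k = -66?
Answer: -120739375107/100 ≈ -1.2074e+9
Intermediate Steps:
h(c, f) = (-66 + c)*(f + 1/c) (h(c, f) = (c - 66)*(f + 1/c) = (-66 + c)*(f + 1/c))
(-11297 + 37076)*(h(200, 8) - 47909) = (-11297 + 37076)*((1 - 66*8 - 66/200 + 200*8) - 47909) = 25779*((1 - 528 - 66*1/200 + 1600) - 47909) = 25779*((1 - 528 - 33/100 + 1600) - 47909) = 25779*(107267/100 - 47909) = 25779*(-4683633/100) = -120739375107/100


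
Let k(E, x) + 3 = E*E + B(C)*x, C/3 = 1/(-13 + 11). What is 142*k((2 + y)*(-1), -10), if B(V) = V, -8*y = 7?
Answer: 60279/32 ≈ 1883.7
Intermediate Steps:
y = -7/8 (y = -⅛*7 = -7/8 ≈ -0.87500)
C = -3/2 (C = 3/(-13 + 11) = 3/(-2) = 3*(-½) = -3/2 ≈ -1.5000)
k(E, x) = -3 + E² - 3*x/2 (k(E, x) = -3 + (E*E - 3*x/2) = -3 + (E² - 3*x/2) = -3 + E² - 3*x/2)
142*k((2 + y)*(-1), -10) = 142*(-3 + ((2 - 7/8)*(-1))² - 3/2*(-10)) = 142*(-3 + ((9/8)*(-1))² + 15) = 142*(-3 + (-9/8)² + 15) = 142*(-3 + 81/64 + 15) = 142*(849/64) = 60279/32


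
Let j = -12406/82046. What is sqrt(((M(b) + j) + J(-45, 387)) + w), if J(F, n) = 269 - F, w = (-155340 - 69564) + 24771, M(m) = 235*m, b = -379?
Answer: I*sqrt(486159246509305)/41023 ≈ 537.48*I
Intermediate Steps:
w = -200133 (w = -224904 + 24771 = -200133)
j = -6203/41023 (j = -12406*1/82046 = -6203/41023 ≈ -0.15121)
sqrt(((M(b) + j) + J(-45, 387)) + w) = sqrt(((235*(-379) - 6203/41023) + (269 - 1*(-45))) - 200133) = sqrt(((-89065 - 6203/41023) + (269 + 45)) - 200133) = sqrt((-3653719698/41023 + 314) - 200133) = sqrt(-3640838476/41023 - 200133) = sqrt(-11850894535/41023) = I*sqrt(486159246509305)/41023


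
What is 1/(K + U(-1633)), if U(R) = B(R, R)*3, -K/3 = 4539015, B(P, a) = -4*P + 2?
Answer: -1/13597443 ≈ -7.3543e-8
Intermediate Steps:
B(P, a) = 2 - 4*P
K = -13617045 (K = -3*4539015 = -13617045)
U(R) = 6 - 12*R (U(R) = (2 - 4*R)*3 = 6 - 12*R)
1/(K + U(-1633)) = 1/(-13617045 + (6 - 12*(-1633))) = 1/(-13617045 + (6 + 19596)) = 1/(-13617045 + 19602) = 1/(-13597443) = -1/13597443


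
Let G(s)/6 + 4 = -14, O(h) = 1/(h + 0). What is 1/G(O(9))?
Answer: -1/108 ≈ -0.0092593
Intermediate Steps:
O(h) = 1/h
G(s) = -108 (G(s) = -24 + 6*(-14) = -24 - 84 = -108)
1/G(O(9)) = 1/(-108) = -1/108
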